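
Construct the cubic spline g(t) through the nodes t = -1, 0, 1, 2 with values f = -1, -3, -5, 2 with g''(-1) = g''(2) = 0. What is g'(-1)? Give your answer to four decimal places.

Let M_i = g''(x_i). Step sizes h_i = 1, 1, 1; slopes of the chords Δ_i = (y_(i+1) - y_i)/h_i = -2, -2, 7.
  1·M_0 + 4·M_1 + 1·M_2 = 6(Δ_1 - Δ_0) = 0
  1·M_1 + 4·M_2 + 1·M_3 = 6(Δ_2 - Δ_1) = 54
Natural end conditions: M_0 = M_3 = 0.
Solving the tridiagonal system: M_0 = 0, M_1 = -18/5, M_2 = 72/5, M_3 = 0.
On [-1, 0], g'(t) = b_0 + 2c_0·(t + 1) + 3d_0·(t + 1)² with b_0 = Δ_0 - h_0(2M_0 + M_1)/6 = -7/5, c_0 = M_0/2 = 0, d_0 = (M_1 - M_0)/(6h_0) = -3/5. So g'(-1) = -7/5.

-1.4000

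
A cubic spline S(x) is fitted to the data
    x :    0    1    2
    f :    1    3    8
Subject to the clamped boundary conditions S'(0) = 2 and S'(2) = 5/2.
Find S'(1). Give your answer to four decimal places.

4.1250

Write M_i for S''(x_i). With h_i = 1, 1 and divided differences Δ_i = 2, 5, the continuity of S' gives the tridiagonal system
  1·M_0 + 4·M_1 + 1·M_2 = 6(Δ_1 - Δ_0) = 18
Clamped end conditions give two more equations: 2h_0·M_0 + h_0·M_1 = 6(Δ_0 - S'(0)) = 0 and h_1·M_1 + 2h_1·M_2 = 6(S'(2) - Δ_1) = -15.
Forward elimination and back-substitution give M_0 = -17/4, M_1 = 17/2, M_2 = -47/4.
On [1, 2], S'(x) = b_1 + 2c_1·(x - 1) + 3d_1·(x - 1)² with b_1 = Δ_1 - h_1(2M_1 + M_2)/6 = 33/8, c_1 = M_1/2 = 17/4, d_1 = (M_2 - M_1)/(6h_1) = -27/8. So S'(1) = 33/8.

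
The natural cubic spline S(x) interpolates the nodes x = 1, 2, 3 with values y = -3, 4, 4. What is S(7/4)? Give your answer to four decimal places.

2.8242

Write M_i for S''(x_i). With h_i = 1, 1 and divided differences Δ_i = 7, 0, the continuity of S' gives the tridiagonal system
  1·M_0 + 4·M_1 + 1·M_2 = 6(Δ_1 - Δ_0) = -42
Natural end conditions: M_0 = M_2 = 0.
Forward elimination and back-substitution give M_0 = 0, M_1 = -21/2, M_2 = 0.
On [1, 2], S(x) = -3 + 35/4·(x - 1) + 0·(x - 1)² - 7/4·(x - 1)³.
With (x - 1) = 3/4: S(7/4) = 723/256.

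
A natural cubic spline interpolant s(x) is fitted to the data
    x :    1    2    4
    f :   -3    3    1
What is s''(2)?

Put m_i = s'' at the i-th knot. Here h = (1, 2) and Δ = (6, -1), so the interior equations h_(i-1)·m_(i-1) + 2(h_(i-1)+h_i)·m_i + h_i·m_(i+1) = 6(Δ_i − Δ_(i-1)) read
  1·m_0 + 6·m_1 + 2·m_2 = 6(Δ_1 - Δ_0) = -42
Natural end conditions: m_0 = m_2 = 0.
Solving the tridiagonal system: m_0 = 0, m_1 = -7, m_2 = 0.

-7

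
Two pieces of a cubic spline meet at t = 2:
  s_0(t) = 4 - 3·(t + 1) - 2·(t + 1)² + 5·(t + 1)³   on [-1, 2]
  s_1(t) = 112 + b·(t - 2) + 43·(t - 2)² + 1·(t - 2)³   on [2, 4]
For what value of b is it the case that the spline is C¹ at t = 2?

s_0'(t) = -3 - 4·(t + 1) + 15·(t + 1)², so s_0'(2) = 120. On the right, s_1'(2) = b, so b = 120.

120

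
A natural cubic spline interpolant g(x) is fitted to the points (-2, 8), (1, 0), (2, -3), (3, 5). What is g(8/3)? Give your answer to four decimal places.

1.4890

With M_i denoting the second derivative at x_i, h_i = 3, 1, 1, and Δ_i = (y_(i+1) − y_i)/h_i = -8/3, -3, 8:
  3·M_0 + 8·M_1 + 1·M_2 = 6(Δ_1 - Δ_0) = -2
  1·M_1 + 4·M_2 + 1·M_3 = 6(Δ_2 - Δ_1) = 66
Natural end conditions: M_0 = M_3 = 0.
Hence M_0 = 0, M_1 = -74/31, M_2 = 530/31, M_3 = 0.
On [2, 3], g(x) = -3 + 214/93·(x - 2) + 265/31·(x - 2)² - 265/93·(x - 2)³.
With (x - 2) = 2/3: g(8/3) = 3739/2511.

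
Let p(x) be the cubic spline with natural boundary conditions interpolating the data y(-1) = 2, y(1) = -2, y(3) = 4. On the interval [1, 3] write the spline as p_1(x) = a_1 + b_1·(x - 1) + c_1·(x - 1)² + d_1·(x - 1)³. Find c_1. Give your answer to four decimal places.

1.8750

Put σ_i = p'' at the i-th knot. Here h = (2, 2) and Δ = (-2, 3), so the interior equations h_(i-1)·σ_(i-1) + 2(h_(i-1)+h_i)·σ_i + h_i·σ_(i+1) = 6(Δ_i − Δ_(i-1)) read
  2·σ_0 + 8·σ_1 + 2·σ_2 = 6(Δ_1 - Δ_0) = 30
Natural end conditions: σ_0 = σ_2 = 0.
Solving: σ_0 = 0, σ_1 = 15/4, σ_2 = 0.
On [1, 3], with p_1(x) = a_1 + b_1·(x - 1) + c_1·(x - 1)² + d_1·(x - 1)³: c_1 = σ_1/2 = 15/8, d_1 = (σ_2 - σ_1)/(6h_1) = -5/16, b_1 = Δ_1 - h_1(2σ_1 + σ_2)/6 = 1/2.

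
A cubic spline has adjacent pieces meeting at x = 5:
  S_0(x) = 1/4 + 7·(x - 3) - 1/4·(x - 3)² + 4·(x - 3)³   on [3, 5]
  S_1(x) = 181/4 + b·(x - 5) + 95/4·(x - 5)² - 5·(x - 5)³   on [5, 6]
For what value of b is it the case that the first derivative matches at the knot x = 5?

S_0'(x) = 7 - 1/2·(x - 3) + 12·(x - 3)², so S_0'(5) = 54. On the right, S_1'(5) = b, so b = 54.

54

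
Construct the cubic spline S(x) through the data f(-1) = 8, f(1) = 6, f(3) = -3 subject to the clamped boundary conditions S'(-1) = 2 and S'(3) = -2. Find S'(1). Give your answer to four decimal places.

With m_i denoting the second derivative at x_i, h_i = 2, 2, and Δ_i = (y_(i+1) − y_i)/h_i = -1, -9/2:
  2·m_0 + 8·m_1 + 2·m_2 = 6(Δ_1 - Δ_0) = -21
Clamped end conditions give two more equations: 2h_0·m_0 + h_0·m_1 = 6(Δ_0 - S'(-1)) = -18 and h_1·m_1 + 2h_1·m_2 = 6(S'(3) - Δ_1) = 15.
Solving: m_0 = -23/8, m_1 = -13/4, m_2 = 43/8.
On [1, 3], S'(x) = b_1 + 2c_1·(x - 1) + 3d_1·(x - 1)² with b_1 = Δ_1 - h_1(2m_1 + m_2)/6 = -33/8, c_1 = m_1/2 = -13/8, d_1 = (m_2 - m_1)/(6h_1) = 23/32. So S'(1) = -33/8.

-4.1250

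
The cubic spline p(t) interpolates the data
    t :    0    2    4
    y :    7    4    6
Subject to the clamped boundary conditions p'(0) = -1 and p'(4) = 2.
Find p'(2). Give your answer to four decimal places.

-0.6250

Let M_i = p''(x_i). Step sizes h_i = 2, 2; slopes of the chords Δ_i = (y_(i+1) - y_i)/h_i = -3/2, 1.
  2·M_0 + 8·M_1 + 2·M_2 = 6(Δ_1 - Δ_0) = 15
Clamped end conditions give two more equations: 2h_0·M_0 + h_0·M_1 = 6(Δ_0 - p'(0)) = -3 and h_1·M_1 + 2h_1·M_2 = 6(p'(4) - Δ_1) = 6.
Forward elimination and back-substitution give M_0 = -15/8, M_1 = 9/4, M_2 = 3/8.
On [2, 4], p'(t) = b_1 + 2c_1·(t - 2) + 3d_1·(t - 2)² with b_1 = Δ_1 - h_1(2M_1 + M_2)/6 = -5/8, c_1 = M_1/2 = 9/8, d_1 = (M_2 - M_1)/(6h_1) = -5/32. So p'(2) = -5/8.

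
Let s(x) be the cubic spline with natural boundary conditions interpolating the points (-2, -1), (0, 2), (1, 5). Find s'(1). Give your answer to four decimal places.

3.2500

Let M_i = s''(x_i). Step sizes h_i = 2, 1; slopes of the chords Δ_i = (y_(i+1) - y_i)/h_i = 3/2, 3.
  2·M_0 + 6·M_1 + 1·M_2 = 6(Δ_1 - Δ_0) = 9
Natural end conditions: M_0 = M_2 = 0.
Hence M_0 = 0, M_1 = 3/2, M_2 = 0.
On [0, 1], s'(x) = b_1 + 2c_1·x + 3d_1·x² with b_1 = Δ_1 - h_1(2M_1 + M_2)/6 = 5/2, c_1 = M_1/2 = 3/4, d_1 = (M_2 - M_1)/(6h_1) = -1/4. So s'(1) = 13/4.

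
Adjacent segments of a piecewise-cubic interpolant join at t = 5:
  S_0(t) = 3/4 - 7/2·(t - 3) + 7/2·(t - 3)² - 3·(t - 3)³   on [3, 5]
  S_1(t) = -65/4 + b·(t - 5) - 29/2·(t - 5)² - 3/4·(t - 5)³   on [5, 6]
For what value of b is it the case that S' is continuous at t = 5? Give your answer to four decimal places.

-25.5000

S_0'(t) = -7/2 + 7·(t - 3) - 9·(t - 3)², so S_0'(5) = -51/2. On the right, S_1'(5) = b, so b = -51/2.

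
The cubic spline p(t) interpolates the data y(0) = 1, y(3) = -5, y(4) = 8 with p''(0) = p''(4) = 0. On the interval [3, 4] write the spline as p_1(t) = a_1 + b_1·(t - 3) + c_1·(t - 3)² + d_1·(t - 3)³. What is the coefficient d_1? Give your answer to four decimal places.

-1.8750

Write m_i for p''(x_i). With h_i = 3, 1 and divided differences Δ_i = -2, 13, the continuity of p' gives the tridiagonal system
  3·m_0 + 8·m_1 + 1·m_2 = 6(Δ_1 - Δ_0) = 90
Natural end conditions: m_0 = m_2 = 0.
Hence m_0 = 0, m_1 = 45/4, m_2 = 0.
On [3, 4], with p_1(t) = a_1 + b_1·(t - 3) + c_1·(t - 3)² + d_1·(t - 3)³: c_1 = m_1/2 = 45/8, d_1 = (m_2 - m_1)/(6h_1) = -15/8, b_1 = Δ_1 - h_1(2m_1 + m_2)/6 = 37/4.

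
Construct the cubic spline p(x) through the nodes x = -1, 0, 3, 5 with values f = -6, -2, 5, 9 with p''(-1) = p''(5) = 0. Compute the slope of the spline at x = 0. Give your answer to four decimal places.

Let σ_i = p''(x_i). Step sizes h_i = 1, 3, 2; slopes of the chords Δ_i = (y_(i+1) - y_i)/h_i = 4, 7/3, 2.
  1·σ_0 + 8·σ_1 + 3·σ_2 = 6(Δ_1 - Δ_0) = -10
  3·σ_1 + 10·σ_2 + 2·σ_3 = 6(Δ_2 - Δ_1) = -2
Natural end conditions: σ_0 = σ_3 = 0.
Solving: σ_0 = 0, σ_1 = -94/71, σ_2 = 14/71, σ_3 = 0.
On [0, 3], p'(x) = b_1 + 2c_1·x + 3d_1·x² with b_1 = Δ_1 - h_1(2σ_1 + σ_2)/6 = 758/213, c_1 = σ_1/2 = -47/71, d_1 = (σ_2 - σ_1)/(6h_1) = 6/71. So p'(0) = 758/213.

3.5587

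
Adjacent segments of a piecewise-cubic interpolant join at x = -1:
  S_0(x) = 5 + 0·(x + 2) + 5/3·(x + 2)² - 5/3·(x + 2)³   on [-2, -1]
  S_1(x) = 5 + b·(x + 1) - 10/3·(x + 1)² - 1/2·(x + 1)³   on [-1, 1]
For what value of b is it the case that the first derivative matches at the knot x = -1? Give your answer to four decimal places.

S_0'(x) = 0 + 10/3·(x + 2) - 5·(x + 2)², so S_0'(-1) = -5/3. On the right, S_1'(-1) = b, so b = -5/3.

-1.6667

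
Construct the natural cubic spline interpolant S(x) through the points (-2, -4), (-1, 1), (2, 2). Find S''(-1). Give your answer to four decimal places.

Put M_i = S'' at the i-th knot. Here h = (1, 3) and Δ = (5, 1/3), so the interior equations h_(i-1)·M_(i-1) + 2(h_(i-1)+h_i)·M_i + h_i·M_(i+1) = 6(Δ_i − Δ_(i-1)) read
  1·M_0 + 8·M_1 + 3·M_2 = 6(Δ_1 - Δ_0) = -28
Natural end conditions: M_0 = M_2 = 0.
Solving the tridiagonal system: M_0 = 0, M_1 = -7/2, M_2 = 0.

-3.5000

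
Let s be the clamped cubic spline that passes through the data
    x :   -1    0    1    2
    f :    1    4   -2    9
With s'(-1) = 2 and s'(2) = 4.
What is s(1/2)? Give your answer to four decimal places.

Write M_i for s''(x_i). With h_i = 1, 1, 1 and divided differences Δ_i = 3, -6, 11, the continuity of s' gives the tridiagonal system
  1·M_0 + 4·M_1 + 1·M_2 = 6(Δ_1 - Δ_0) = -54
  1·M_1 + 4·M_2 + 1·M_3 = 6(Δ_2 - Δ_1) = 102
Clamped end conditions give two more equations: 2h_0·M_0 + h_0·M_1 = 6(Δ_0 - s'(-1)) = 6 and h_2·M_2 + 2h_2·M_3 = 6(s'(2) - Δ_2) = -42.
Solving: M_0 = 52/3, M_1 = -86/3, M_2 = 130/3, M_3 = -128/3.
On [0, 1], s(x) = 4 - 11/3·x - 43/3·x² + 12·x³.
With x = 1/2: s(1/2) = 1/12.

0.0833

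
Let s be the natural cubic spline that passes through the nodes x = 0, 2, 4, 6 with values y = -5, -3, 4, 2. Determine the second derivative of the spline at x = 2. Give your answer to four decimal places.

Put m_i = s'' at the i-th knot. Here h = (2, 2, 2) and Δ = (1, 7/2, -1), so the interior equations h_(i-1)·m_(i-1) + 2(h_(i-1)+h_i)·m_i + h_i·m_(i+1) = 6(Δ_i − Δ_(i-1)) read
  2·m_0 + 8·m_1 + 2·m_2 = 6(Δ_1 - Δ_0) = 15
  2·m_1 + 8·m_2 + 2·m_3 = 6(Δ_2 - Δ_1) = -27
Natural end conditions: m_0 = m_3 = 0.
Hence m_0 = 0, m_1 = 29/10, m_2 = -41/10, m_3 = 0.

2.9000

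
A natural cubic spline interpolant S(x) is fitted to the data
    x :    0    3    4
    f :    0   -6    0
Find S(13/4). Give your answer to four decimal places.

-4.8281

Put m_i = S'' at the i-th knot. Here h = (3, 1) and Δ = (-2, 6), so the interior equations h_(i-1)·m_(i-1) + 2(h_(i-1)+h_i)·m_i + h_i·m_(i+1) = 6(Δ_i − Δ_(i-1)) read
  3·m_0 + 8·m_1 + 1·m_2 = 6(Δ_1 - Δ_0) = 48
Natural end conditions: m_0 = m_2 = 0.
Solving: m_0 = 0, m_1 = 6, m_2 = 0.
On [3, 4], S(x) = -6 + 4·(x - 3) + 3·(x - 3)² - 1·(x - 3)³.
With (x - 3) = 1/4: S(13/4) = -309/64.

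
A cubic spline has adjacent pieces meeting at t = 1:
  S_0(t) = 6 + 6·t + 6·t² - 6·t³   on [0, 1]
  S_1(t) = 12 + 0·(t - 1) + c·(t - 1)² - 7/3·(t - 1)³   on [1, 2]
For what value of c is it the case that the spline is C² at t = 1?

S_0''(t) = 12 - 36·t, so S_0''(1) = -24. On the right, S_1''(1) = 2c, so c = -12.

-12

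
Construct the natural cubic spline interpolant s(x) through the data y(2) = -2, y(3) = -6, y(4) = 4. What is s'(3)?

3

Write M_i for s''(x_i). With h_i = 1, 1 and divided differences Δ_i = -4, 10, the continuity of s' gives the tridiagonal system
  1·M_0 + 4·M_1 + 1·M_2 = 6(Δ_1 - Δ_0) = 84
Natural end conditions: M_0 = M_2 = 0.
Solving: M_0 = 0, M_1 = 21, M_2 = 0.
On [3, 4], s'(x) = b_1 + 2c_1·(x - 3) + 3d_1·(x - 3)² with b_1 = Δ_1 - h_1(2M_1 + M_2)/6 = 3, c_1 = M_1/2 = 21/2, d_1 = (M_2 - M_1)/(6h_1) = -7/2. So s'(3) = 3.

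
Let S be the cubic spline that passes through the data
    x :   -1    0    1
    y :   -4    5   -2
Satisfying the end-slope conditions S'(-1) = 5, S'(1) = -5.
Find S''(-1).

31

Put M_i = S'' at the i-th knot. Here h = (1, 1) and Δ = (9, -7), so the interior equations h_(i-1)·M_(i-1) + 2(h_(i-1)+h_i)·M_i + h_i·M_(i+1) = 6(Δ_i − Δ_(i-1)) read
  1·M_0 + 4·M_1 + 1·M_2 = 6(Δ_1 - Δ_0) = -96
Clamped end conditions give two more equations: 2h_0·M_0 + h_0·M_1 = 6(Δ_0 - S'(-1)) = 24 and h_1·M_1 + 2h_1·M_2 = 6(S'(1) - Δ_1) = 12.
Solving the tridiagonal system: M_0 = 31, M_1 = -38, M_2 = 25.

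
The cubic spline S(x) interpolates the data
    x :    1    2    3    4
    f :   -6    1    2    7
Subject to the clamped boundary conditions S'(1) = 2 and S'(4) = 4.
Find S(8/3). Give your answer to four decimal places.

Put σ_i = S'' at the i-th knot. Here h = (1, 1, 1) and Δ = (7, 1, 5), so the interior equations h_(i-1)·σ_(i-1) + 2(h_(i-1)+h_i)·σ_i + h_i·σ_(i+1) = 6(Δ_i − Δ_(i-1)) read
  1·σ_0 + 4·σ_1 + 1·σ_2 = 6(Δ_1 - Δ_0) = -36
  1·σ_1 + 4·σ_2 + 1·σ_3 = 6(Δ_2 - Δ_1) = 24
Clamped end conditions give two more equations: 2h_0·σ_0 + h_0·σ_1 = 6(Δ_0 - S'(1)) = 30 and h_2·σ_2 + 2h_2·σ_3 = 6(S'(4) - Δ_2) = -6.
Solving: σ_0 = 362/15, σ_1 = -274/15, σ_2 = 194/15, σ_3 = -142/15.
On [2, 3], S(x) = 1 + 74/15·(x - 2) - 137/15·(x - 2)² + 26/5·(x - 2)³.
With (x - 2) = 2/3: S(8/3) = 239/135.

1.7704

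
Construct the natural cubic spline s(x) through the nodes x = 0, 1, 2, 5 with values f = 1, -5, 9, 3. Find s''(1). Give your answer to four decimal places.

34.0645

Write M_i for s''(x_i). With h_i = 1, 1, 3 and divided differences Δ_i = -6, 14, -2, the continuity of s' gives the tridiagonal system
  1·M_0 + 4·M_1 + 1·M_2 = 6(Δ_1 - Δ_0) = 120
  1·M_1 + 8·M_2 + 3·M_3 = 6(Δ_2 - Δ_1) = -96
Natural end conditions: M_0 = M_3 = 0.
Hence M_0 = 0, M_1 = 1056/31, M_2 = -504/31, M_3 = 0.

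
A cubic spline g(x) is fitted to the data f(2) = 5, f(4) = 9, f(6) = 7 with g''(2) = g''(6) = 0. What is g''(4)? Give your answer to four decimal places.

Put σ_i = g'' at the i-th knot. Here h = (2, 2) and Δ = (2, -1), so the interior equations h_(i-1)·σ_(i-1) + 2(h_(i-1)+h_i)·σ_i + h_i·σ_(i+1) = 6(Δ_i − Δ_(i-1)) read
  2·σ_0 + 8·σ_1 + 2·σ_2 = 6(Δ_1 - Δ_0) = -18
Natural end conditions: σ_0 = σ_2 = 0.
Forward elimination and back-substitution give σ_0 = 0, σ_1 = -9/4, σ_2 = 0.

-2.2500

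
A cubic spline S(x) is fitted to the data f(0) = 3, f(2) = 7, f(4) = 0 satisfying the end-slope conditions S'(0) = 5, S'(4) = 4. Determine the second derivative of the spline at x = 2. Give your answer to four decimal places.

-7.7500

Write σ_i for S''(x_i). With h_i = 2, 2 and divided differences Δ_i = 2, -7/2, the continuity of S' gives the tridiagonal system
  2·σ_0 + 8·σ_1 + 2·σ_2 = 6(Δ_1 - Δ_0) = -33
Clamped end conditions give two more equations: 2h_0·σ_0 + h_0·σ_1 = 6(Δ_0 - S'(0)) = -18 and h_1·σ_1 + 2h_1·σ_2 = 6(S'(4) - Δ_1) = 45.
Solving: σ_0 = -5/8, σ_1 = -31/4, σ_2 = 121/8.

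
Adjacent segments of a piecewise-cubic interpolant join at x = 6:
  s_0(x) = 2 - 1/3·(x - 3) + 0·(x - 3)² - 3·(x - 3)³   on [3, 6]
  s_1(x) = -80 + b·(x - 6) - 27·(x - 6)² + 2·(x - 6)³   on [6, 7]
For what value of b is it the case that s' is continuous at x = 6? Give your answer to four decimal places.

s_0'(x) = -1/3 + 0·(x - 3) - 9·(x - 3)², so s_0'(6) = -244/3. On the right, s_1'(6) = b, so b = -244/3.

-81.3333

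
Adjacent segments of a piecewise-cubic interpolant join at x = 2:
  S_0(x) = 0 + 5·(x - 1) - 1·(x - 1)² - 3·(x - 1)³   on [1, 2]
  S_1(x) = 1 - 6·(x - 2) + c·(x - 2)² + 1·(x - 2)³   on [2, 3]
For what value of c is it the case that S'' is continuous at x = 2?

S_0''(x) = -2 - 18·(x - 1), so S_0''(2) = -20. On the right, S_1''(2) = 2c, so c = -10.

-10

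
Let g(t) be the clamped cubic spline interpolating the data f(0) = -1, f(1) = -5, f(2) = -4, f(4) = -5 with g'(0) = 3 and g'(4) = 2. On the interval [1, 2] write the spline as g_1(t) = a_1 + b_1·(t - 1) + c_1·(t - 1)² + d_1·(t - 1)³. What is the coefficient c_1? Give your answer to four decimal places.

8.2273

Let M_i = g''(x_i). Step sizes h_i = 1, 1, 2; slopes of the chords Δ_i = (y_(i+1) - y_i)/h_i = -4, 1, -1/2.
  1·M_0 + 4·M_1 + 1·M_2 = 6(Δ_1 - Δ_0) = 30
  1·M_1 + 6·M_2 + 2·M_3 = 6(Δ_2 - Δ_1) = -9
Clamped end conditions give two more equations: 2h_0·M_0 + h_0·M_1 = 6(Δ_0 - g'(0)) = -42 and h_2·M_2 + 2h_2·M_3 = 6(g'(4) - Δ_2) = 15.
Solving: M_0 = -643/22, M_1 = 181/11, M_2 = -145/22, M_3 = 155/22.
On [1, 2], with g_1(t) = a_1 + b_1·(t - 1) + c_1·(t - 1)² + d_1·(t - 1)³: c_1 = M_1/2 = 181/22, d_1 = (M_2 - M_1)/(6h_1) = -169/44, b_1 = Δ_1 - h_1(2M_1 + M_2)/6 = -149/44.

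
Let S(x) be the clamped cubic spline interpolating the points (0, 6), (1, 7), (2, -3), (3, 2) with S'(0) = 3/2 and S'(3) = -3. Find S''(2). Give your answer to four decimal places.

41.2000

Put M_i = S'' at the i-th knot. Here h = (1, 1, 1) and Δ = (1, -10, 5), so the interior equations h_(i-1)·M_(i-1) + 2(h_(i-1)+h_i)·M_i + h_i·M_(i+1) = 6(Δ_i − Δ_(i-1)) read
  1·M_0 + 4·M_1 + 1·M_2 = 6(Δ_1 - Δ_0) = -66
  1·M_1 + 4·M_2 + 1·M_3 = 6(Δ_2 - Δ_1) = 90
Clamped end conditions give two more equations: 2h_0·M_0 + h_0·M_1 = 6(Δ_0 - S'(0)) = -3 and h_2·M_2 + 2h_2·M_3 = 6(S'(3) - Δ_2) = -48.
Hence M_0 = 68/5, M_1 = -151/5, M_2 = 206/5, M_3 = -223/5.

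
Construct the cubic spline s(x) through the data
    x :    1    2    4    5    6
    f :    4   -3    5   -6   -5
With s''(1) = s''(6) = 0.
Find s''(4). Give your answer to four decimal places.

Write M_i for s''(x_i). With h_i = 1, 2, 1, 1 and divided differences Δ_i = -7, 4, -11, 1, the continuity of s' gives the tridiagonal system
  1·M_0 + 6·M_1 + 2·M_2 = 6(Δ_1 - Δ_0) = 66
  2·M_1 + 6·M_2 + 1·M_3 = 6(Δ_2 - Δ_1) = -90
  1·M_2 + 4·M_3 + 1·M_4 = 6(Δ_3 - Δ_2) = 72
Natural end conditions: M_0 = M_4 = 0.
Solving: M_0 = 0, M_1 = 1191/61, M_2 = -1560/61, M_3 = 1488/61, M_4 = 0.

-25.5738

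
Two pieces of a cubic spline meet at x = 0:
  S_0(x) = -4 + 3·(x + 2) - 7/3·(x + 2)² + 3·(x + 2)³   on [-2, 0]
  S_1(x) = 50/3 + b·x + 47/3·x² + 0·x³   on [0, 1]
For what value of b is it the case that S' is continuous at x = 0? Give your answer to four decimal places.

S_0'(x) = 3 - 14/3·(x + 2) + 9·(x + 2)², so S_0'(0) = 89/3. On the right, S_1'(0) = b, so b = 89/3.

29.6667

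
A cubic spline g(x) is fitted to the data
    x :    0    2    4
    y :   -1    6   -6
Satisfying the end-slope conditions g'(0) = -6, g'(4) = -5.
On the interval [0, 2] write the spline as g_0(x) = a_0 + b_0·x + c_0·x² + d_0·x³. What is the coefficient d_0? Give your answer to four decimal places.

-3.0313

Put σ_i = g'' at the i-th knot. Here h = (2, 2) and Δ = (7/2, -6), so the interior equations h_(i-1)·σ_(i-1) + 2(h_(i-1)+h_i)·σ_i + h_i·σ_(i+1) = 6(Δ_i − Δ_(i-1)) read
  2·σ_0 + 8·σ_1 + 2·σ_2 = 6(Δ_1 - Δ_0) = -57
Clamped end conditions give two more equations: 2h_0·σ_0 + h_0·σ_1 = 6(Δ_0 - g'(0)) = 57 and h_1·σ_1 + 2h_1·σ_2 = 6(g'(4) - Δ_1) = 6.
Solving: σ_0 = 173/8, σ_1 = -59/4, σ_2 = 71/8.
On [0, 2], with g_0(x) = a_0 + b_0·x + c_0·x² + d_0·x³: c_0 = σ_0/2 = 173/16, d_0 = (σ_1 - σ_0)/(6h_0) = -97/32, b_0 = Δ_0 - h_0(2σ_0 + σ_1)/6 = -6.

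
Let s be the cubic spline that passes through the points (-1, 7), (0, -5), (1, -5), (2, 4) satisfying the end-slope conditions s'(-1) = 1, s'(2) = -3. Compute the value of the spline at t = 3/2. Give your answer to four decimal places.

With m_i denoting the second derivative at x_i, h_i = 1, 1, 1, and Δ_i = (y_(i+1) − y_i)/h_i = -12, 0, 9:
  1·m_0 + 4·m_1 + 1·m_2 = 6(Δ_1 - Δ_0) = 72
  1·m_1 + 4·m_2 + 1·m_3 = 6(Δ_2 - Δ_1) = 54
Clamped end conditions give two more equations: 2h_0·m_0 + h_0·m_1 = 6(Δ_0 - s'(-1)) = -78 and h_2·m_2 + 2h_2·m_3 = 6(s'(2) - Δ_2) = -72.
Solving: m_0 = -784/15, m_1 = 398/15, m_2 = 272/15, m_3 = -676/15.
On [1, 2], s(t) = -5 + 157/15·(t - 1) + 136/15·(t - 1)² - 158/15·(t - 1)³.
With (t - 1) = 1/2: s(3/2) = 71/60.

1.1833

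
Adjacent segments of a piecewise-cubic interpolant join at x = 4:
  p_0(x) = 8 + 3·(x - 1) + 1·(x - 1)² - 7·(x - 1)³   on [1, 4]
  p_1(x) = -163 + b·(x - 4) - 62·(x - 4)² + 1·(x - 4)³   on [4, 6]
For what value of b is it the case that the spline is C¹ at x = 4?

-180

p_0'(x) = 3 + 2·(x - 1) - 21·(x - 1)², so p_0'(4) = -180. On the right, p_1'(4) = b, so b = -180.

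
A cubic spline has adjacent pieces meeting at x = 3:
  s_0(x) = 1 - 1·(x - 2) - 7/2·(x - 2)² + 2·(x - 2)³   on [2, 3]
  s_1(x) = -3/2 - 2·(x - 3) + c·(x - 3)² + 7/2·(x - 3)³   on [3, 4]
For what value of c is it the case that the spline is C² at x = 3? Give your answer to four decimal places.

s_0''(x) = -7 + 12·(x - 2), so s_0''(3) = 5. On the right, s_1''(3) = 2c, so c = 5/2.

2.5000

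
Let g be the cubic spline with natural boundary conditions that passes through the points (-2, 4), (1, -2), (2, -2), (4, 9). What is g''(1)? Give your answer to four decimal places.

Write m_i for g''(x_i). With h_i = 3, 1, 2 and divided differences Δ_i = -2, 0, 11/2, the continuity of g' gives the tridiagonal system
  3·m_0 + 8·m_1 + 1·m_2 = 6(Δ_1 - Δ_0) = 12
  1·m_1 + 6·m_2 + 2·m_3 = 6(Δ_2 - Δ_1) = 33
Natural end conditions: m_0 = m_3 = 0.
Solving the tridiagonal system: m_0 = 0, m_1 = 39/47, m_2 = 252/47, m_3 = 0.

0.8298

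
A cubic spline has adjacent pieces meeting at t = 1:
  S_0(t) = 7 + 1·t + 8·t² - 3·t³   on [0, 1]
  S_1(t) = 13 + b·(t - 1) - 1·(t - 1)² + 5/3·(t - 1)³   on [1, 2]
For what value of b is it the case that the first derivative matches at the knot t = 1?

S_0'(t) = 1 + 16·t - 9·t², so S_0'(1) = 8. On the right, S_1'(1) = b, so b = 8.

8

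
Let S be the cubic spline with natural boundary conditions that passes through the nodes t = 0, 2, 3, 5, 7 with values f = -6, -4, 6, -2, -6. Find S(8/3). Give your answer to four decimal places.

3.1852

Let M_i = S''(x_i). Step sizes h_i = 2, 1, 2, 2; slopes of the chords Δ_i = (y_(i+1) - y_i)/h_i = 1, 10, -4, -2.
  2·M_0 + 6·M_1 + 1·M_2 = 6(Δ_1 - Δ_0) = 54
  1·M_1 + 6·M_2 + 2·M_3 = 6(Δ_2 - Δ_1) = -84
  2·M_2 + 8·M_3 + 2·M_4 = 6(Δ_3 - Δ_2) = 12
Natural end conditions: M_0 = M_4 = 0.
Hence M_0 = 0, M_1 = 12, M_2 = -18, M_3 = 6, M_4 = 0.
On [2, 3], S(t) = -4 + 9·(t - 2) + 6·(t - 2)² - 5·(t - 2)³.
With (t - 2) = 2/3: S(8/3) = 86/27.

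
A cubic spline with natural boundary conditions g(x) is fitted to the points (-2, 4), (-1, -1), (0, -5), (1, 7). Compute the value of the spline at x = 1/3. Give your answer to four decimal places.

Write σ_i for g''(x_i). With h_i = 1, 1, 1 and divided differences Δ_i = -5, -4, 12, the continuity of g' gives the tridiagonal system
  1·σ_0 + 4·σ_1 + 1·σ_2 = 6(Δ_1 - Δ_0) = 6
  1·σ_1 + 4·σ_2 + 1·σ_3 = 6(Δ_2 - Δ_1) = 96
Natural end conditions: σ_0 = σ_3 = 0.
Solving: σ_0 = 0, σ_1 = -24/5, σ_2 = 126/5, σ_3 = 0.
On [0, 1], g(x) = -5 + 18/5·x + 63/5·x² - 21/5·x³.
With x = 1/3: g(1/3) = -23/9.

-2.5556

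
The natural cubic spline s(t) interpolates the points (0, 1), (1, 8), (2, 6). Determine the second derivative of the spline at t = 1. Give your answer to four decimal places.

-13.5000

Write m_i for s''(x_i). With h_i = 1, 1 and divided differences Δ_i = 7, -2, the continuity of s' gives the tridiagonal system
  1·m_0 + 4·m_1 + 1·m_2 = 6(Δ_1 - Δ_0) = -54
Natural end conditions: m_0 = m_2 = 0.
Hence m_0 = 0, m_1 = -27/2, m_2 = 0.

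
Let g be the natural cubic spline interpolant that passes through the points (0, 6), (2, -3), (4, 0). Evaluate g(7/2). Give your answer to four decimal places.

-1.4531

With m_i denoting the second derivative at x_i, h_i = 2, 2, and Δ_i = (y_(i+1) − y_i)/h_i = -9/2, 3/2:
  2·m_0 + 8·m_1 + 2·m_2 = 6(Δ_1 - Δ_0) = 36
Natural end conditions: m_0 = m_2 = 0.
Forward elimination and back-substitution give m_0 = 0, m_1 = 9/2, m_2 = 0.
On [2, 4], g(t) = -3 - 3/2·(t - 2) + 9/4·(t - 2)² - 3/8·(t - 2)³.
With (t - 2) = 3/2: g(7/2) = -93/64.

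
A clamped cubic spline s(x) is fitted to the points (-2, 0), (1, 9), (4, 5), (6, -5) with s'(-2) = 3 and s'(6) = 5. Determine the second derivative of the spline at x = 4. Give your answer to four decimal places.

-5.4737

Write M_i for s''(x_i). With h_i = 3, 3, 2 and divided differences Δ_i = 3, -4/3, -5, the continuity of s' gives the tridiagonal system
  3·M_0 + 12·M_1 + 3·M_2 = 6(Δ_1 - Δ_0) = -26
  3·M_1 + 10·M_2 + 2·M_3 = 6(Δ_2 - Δ_1) = -22
Clamped end conditions give two more equations: 2h_0·M_0 + h_0·M_1 = 6(Δ_0 - s'(-2)) = 0 and h_2·M_2 + 2h_2·M_3 = 6(s'(6) - Δ_2) = 60.
Solving the tridiagonal system: M_0 = 26/57, M_1 = -52/57, M_2 = -104/19, M_3 = 337/19.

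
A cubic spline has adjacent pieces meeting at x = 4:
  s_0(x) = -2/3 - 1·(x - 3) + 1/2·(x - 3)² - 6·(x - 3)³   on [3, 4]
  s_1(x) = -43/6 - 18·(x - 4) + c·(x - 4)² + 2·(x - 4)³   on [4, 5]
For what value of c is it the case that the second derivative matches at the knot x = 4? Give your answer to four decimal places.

s_0''(x) = 1 - 36·(x - 3), so s_0''(4) = -35. On the right, s_1''(4) = 2c, so c = -35/2.

-17.5000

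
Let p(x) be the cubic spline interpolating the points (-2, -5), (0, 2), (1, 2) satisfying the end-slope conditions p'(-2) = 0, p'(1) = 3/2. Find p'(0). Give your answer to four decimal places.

Put m_i = p'' at the i-th knot. Here h = (2, 1) and Δ = (7/2, 0), so the interior equations h_(i-1)·m_(i-1) + 2(h_(i-1)+h_i)·m_i + h_i·m_(i+1) = 6(Δ_i − Δ_(i-1)) read
  2·m_0 + 6·m_1 + 1·m_2 = 6(Δ_1 - Δ_0) = -21
Clamped end conditions give two more equations: 2h_0·m_0 + h_0·m_1 = 6(Δ_0 - p'(-2)) = 21 and h_1·m_1 + 2h_1·m_2 = 6(p'(1) - Δ_1) = 9.
Solving the tridiagonal system: m_0 = 37/4, m_1 = -8, m_2 = 17/2.
On [0, 1], p'(x) = b_1 + 2c_1·x + 3d_1·x² with b_1 = Δ_1 - h_1(2m_1 + m_2)/6 = 5/4, c_1 = m_1/2 = -4, d_1 = (m_2 - m_1)/(6h_1) = 11/4. So p'(0) = 5/4.

1.2500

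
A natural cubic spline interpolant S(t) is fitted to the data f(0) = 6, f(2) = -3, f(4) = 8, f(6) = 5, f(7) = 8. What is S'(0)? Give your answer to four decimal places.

Put M_i = S'' at the i-th knot. Here h = (2, 2, 2, 1) and Δ = (-9/2, 11/2, -3/2, 3), so the interior equations h_(i-1)·M_(i-1) + 2(h_(i-1)+h_i)·M_i + h_i·M_(i+1) = 6(Δ_i − Δ_(i-1)) read
  2·M_0 + 8·M_1 + 2·M_2 = 6(Δ_1 - Δ_0) = 60
  2·M_1 + 8·M_2 + 2·M_3 = 6(Δ_2 - Δ_1) = -42
  2·M_2 + 6·M_3 + 1·M_4 = 6(Δ_3 - Δ_2) = 27
Natural end conditions: M_0 = M_4 = 0.
Solving: M_0 = 0, M_1 = 813/82, M_2 = -396/41, M_3 = 633/82, M_4 = 0.
On [0, 2], S'(t) = b_0 + 2c_0·t + 3d_0·t² with b_0 = Δ_0 - h_0(2M_0 + M_1)/6 = -320/41, c_0 = M_0/2 = 0, d_0 = (M_1 - M_0)/(6h_0) = 271/328. So S'(0) = -320/41.

-7.8049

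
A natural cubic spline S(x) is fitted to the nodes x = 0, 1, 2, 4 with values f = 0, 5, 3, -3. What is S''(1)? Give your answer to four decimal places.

With M_i denoting the second derivative at x_i, h_i = 1, 1, 2, and Δ_i = (y_(i+1) − y_i)/h_i = 5, -2, -3:
  1·M_0 + 4·M_1 + 1·M_2 = 6(Δ_1 - Δ_0) = -42
  1·M_1 + 6·M_2 + 2·M_3 = 6(Δ_2 - Δ_1) = -6
Natural end conditions: M_0 = M_3 = 0.
Hence M_0 = 0, M_1 = -246/23, M_2 = 18/23, M_3 = 0.

-10.6957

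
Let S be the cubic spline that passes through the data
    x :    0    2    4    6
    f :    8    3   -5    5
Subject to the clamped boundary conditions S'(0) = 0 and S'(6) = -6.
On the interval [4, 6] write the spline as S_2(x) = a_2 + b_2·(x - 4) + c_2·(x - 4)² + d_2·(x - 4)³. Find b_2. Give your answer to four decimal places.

Write M_i for S''(x_i). With h_i = 2, 2, 2 and divided differences Δ_i = -5/2, -4, 5, the continuity of S' gives the tridiagonal system
  2·M_0 + 8·M_1 + 2·M_2 = 6(Δ_1 - Δ_0) = -9
  2·M_1 + 8·M_2 + 2·M_3 = 6(Δ_2 - Δ_1) = 54
Clamped end conditions give two more equations: 2h_0·M_0 + h_0·M_1 = 6(Δ_0 - S'(0)) = -15 and h_2·M_2 + 2h_2·M_3 = 6(S'(6) - Δ_2) = -66.
Solving the tridiagonal system: M_0 = -17/10, M_1 = -41/10, M_2 = 68/5, M_3 = -233/10.
On [4, 6], with S_2(x) = a_2 + b_2·(x - 4) + c_2·(x - 4)² + d_2·(x - 4)³: c_2 = M_2/2 = 34/5, d_2 = (M_3 - M_2)/(6h_2) = -123/40, b_2 = Δ_2 - h_2(2M_2 + M_3)/6 = 37/10.

3.7000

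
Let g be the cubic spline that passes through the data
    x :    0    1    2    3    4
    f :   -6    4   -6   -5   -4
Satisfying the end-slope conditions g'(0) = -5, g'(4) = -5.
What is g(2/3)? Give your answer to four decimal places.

Let m_i = g''(x_i). Step sizes h_i = 1, 1, 1, 1; slopes of the chords Δ_i = (y_(i+1) - y_i)/h_i = 10, -10, 1, 1.
  1·m_0 + 4·m_1 + 1·m_2 = 6(Δ_1 - Δ_0) = -120
  1·m_1 + 4·m_2 + 1·m_3 = 6(Δ_2 - Δ_1) = 66
  1·m_2 + 4·m_3 + 1·m_4 = 6(Δ_3 - Δ_2) = 0
Clamped end conditions give two more equations: 2h_0·m_0 + h_0·m_1 = 6(Δ_0 - g'(0)) = 90 and h_3·m_3 + 2h_3·m_4 = 6(g'(4) - Δ_3) = -36.
Solving: m_0 = 1023/14, m_1 = -393/7, m_2 = 63/2, m_3 = -27/7, m_4 = -225/14.
On [0, 1], g(x) = -6 - 5·x + 1023/28·x² - 603/28·x³.
With x = 2/3: g(2/3) = 11/21.

0.5238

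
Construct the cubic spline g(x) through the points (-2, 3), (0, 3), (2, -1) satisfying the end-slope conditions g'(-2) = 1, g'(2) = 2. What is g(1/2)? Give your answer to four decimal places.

1.5547

Write M_i for g''(x_i). With h_i = 2, 2 and divided differences Δ_i = 0, -2, the continuity of g' gives the tridiagonal system
  2·M_0 + 8·M_1 + 2·M_2 = 6(Δ_1 - Δ_0) = -12
Clamped end conditions give two more equations: 2h_0·M_0 + h_0·M_1 = 6(Δ_0 - g'(-2)) = -6 and h_1·M_1 + 2h_1·M_2 = 6(g'(2) - Δ_1) = 24.
Solving the tridiagonal system: M_0 = 1/4, M_1 = -7/2, M_2 = 31/4.
On [0, 2], g(x) = 3 - 9/4·x - 7/4·x² + 15/16·x³.
With x = 1/2: g(1/2) = 199/128.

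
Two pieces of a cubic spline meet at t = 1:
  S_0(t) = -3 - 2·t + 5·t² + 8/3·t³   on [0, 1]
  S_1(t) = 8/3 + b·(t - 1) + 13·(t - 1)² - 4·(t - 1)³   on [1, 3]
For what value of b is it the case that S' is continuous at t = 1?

S_0'(t) = -2 + 10·t + 8·t², so S_0'(1) = 16. On the right, S_1'(1) = b, so b = 16.

16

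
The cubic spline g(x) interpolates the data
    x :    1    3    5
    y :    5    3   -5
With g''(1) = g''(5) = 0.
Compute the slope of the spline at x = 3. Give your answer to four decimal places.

Write m_i for g''(x_i). With h_i = 2, 2 and divided differences Δ_i = -1, -4, the continuity of g' gives the tridiagonal system
  2·m_0 + 8·m_1 + 2·m_2 = 6(Δ_1 - Δ_0) = -18
Natural end conditions: m_0 = m_2 = 0.
Solving: m_0 = 0, m_1 = -9/4, m_2 = 0.
On [3, 5], g'(x) = b_1 + 2c_1·(x - 3) + 3d_1·(x - 3)² with b_1 = Δ_1 - h_1(2m_1 + m_2)/6 = -5/2, c_1 = m_1/2 = -9/8, d_1 = (m_2 - m_1)/(6h_1) = 3/16. So g'(3) = -5/2.

-2.5000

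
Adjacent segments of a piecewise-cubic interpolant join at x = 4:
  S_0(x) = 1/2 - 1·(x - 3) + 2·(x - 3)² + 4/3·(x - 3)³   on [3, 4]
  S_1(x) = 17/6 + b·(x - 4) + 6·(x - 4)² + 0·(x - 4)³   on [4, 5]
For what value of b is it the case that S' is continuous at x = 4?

S_0'(x) = -1 + 4·(x - 3) + 4·(x - 3)², so S_0'(4) = 7. On the right, S_1'(4) = b, so b = 7.

7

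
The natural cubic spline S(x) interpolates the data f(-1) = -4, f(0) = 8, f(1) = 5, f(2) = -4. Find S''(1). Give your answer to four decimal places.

Put m_i = S'' at the i-th knot. Here h = (1, 1, 1) and Δ = (12, -3, -9), so the interior equations h_(i-1)·m_(i-1) + 2(h_(i-1)+h_i)·m_i + h_i·m_(i+1) = 6(Δ_i − Δ_(i-1)) read
  1·m_0 + 4·m_1 + 1·m_2 = 6(Δ_1 - Δ_0) = -90
  1·m_1 + 4·m_2 + 1·m_3 = 6(Δ_2 - Δ_1) = -36
Natural end conditions: m_0 = m_3 = 0.
Solving the tridiagonal system: m_0 = 0, m_1 = -108/5, m_2 = -18/5, m_3 = 0.

-3.6000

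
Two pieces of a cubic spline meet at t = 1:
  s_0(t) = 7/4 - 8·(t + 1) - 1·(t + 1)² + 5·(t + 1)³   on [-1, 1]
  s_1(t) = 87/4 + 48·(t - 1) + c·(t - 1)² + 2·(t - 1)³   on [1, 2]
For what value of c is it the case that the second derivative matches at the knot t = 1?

s_0''(t) = -2 + 30·(t + 1), so s_0''(1) = 58. On the right, s_1''(1) = 2c, so c = 29.

29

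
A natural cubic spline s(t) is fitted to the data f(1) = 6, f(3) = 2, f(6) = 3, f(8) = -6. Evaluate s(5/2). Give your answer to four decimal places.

With M_i denoting the second derivative at x_i, h_i = 2, 3, 2, and Δ_i = (y_(i+1) − y_i)/h_i = -2, 1/3, -9/2:
  2·M_0 + 10·M_1 + 3·M_2 = 6(Δ_1 - Δ_0) = 14
  3·M_1 + 10·M_2 + 2·M_3 = 6(Δ_2 - Δ_1) = -29
Natural end conditions: M_0 = M_3 = 0.
Hence M_0 = 0, M_1 = 227/91, M_2 = -332/91, M_3 = 0.
On [1, 3], s(t) = 6 - 773/273·(t - 1) + 0·(t - 1)² + 227/1092·(t - 1)³.
With (t - 1) = 3/2: s(5/2) = 1021/416.

2.4543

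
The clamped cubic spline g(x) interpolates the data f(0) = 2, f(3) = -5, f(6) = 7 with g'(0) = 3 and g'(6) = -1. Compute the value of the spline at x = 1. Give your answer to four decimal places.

1.3519

Write σ_i for g''(x_i). With h_i = 3, 3 and divided differences Δ_i = -7/3, 4, the continuity of g' gives the tridiagonal system
  3·σ_0 + 12·σ_1 + 3·σ_2 = 6(Δ_1 - Δ_0) = 38
Clamped end conditions give two more equations: 2h_0·σ_0 + h_0·σ_1 = 6(Δ_0 - g'(0)) = -32 and h_1·σ_1 + 2h_1·σ_2 = 6(g'(6) - Δ_1) = -30.
Hence σ_0 = -55/6, σ_1 = 23/3, σ_2 = -53/6.
On [0, 3], g(x) = 2 + 3·x - 55/12·x² + 101/108·x³.
With x = 1: g(1) = 73/54.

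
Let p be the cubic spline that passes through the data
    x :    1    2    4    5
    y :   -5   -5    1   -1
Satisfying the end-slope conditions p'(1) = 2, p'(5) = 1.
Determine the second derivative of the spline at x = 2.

Let σ_i = p''(x_i). Step sizes h_i = 1, 2, 1; slopes of the chords Δ_i = (y_(i+1) - y_i)/h_i = 0, 3, -2.
  1·σ_0 + 6·σ_1 + 2·σ_2 = 6(Δ_1 - Δ_0) = 18
  2·σ_1 + 6·σ_2 + 1·σ_3 = 6(Δ_2 - Δ_1) = -30
Clamped end conditions give two more equations: 2h_0·σ_0 + h_0·σ_1 = 6(Δ_0 - p'(1)) = -12 and h_2·σ_2 + 2h_2·σ_3 = 6(p'(5) - Δ_2) = 18.
Solving: σ_0 = -10, σ_1 = 8, σ_2 = -10, σ_3 = 14.

8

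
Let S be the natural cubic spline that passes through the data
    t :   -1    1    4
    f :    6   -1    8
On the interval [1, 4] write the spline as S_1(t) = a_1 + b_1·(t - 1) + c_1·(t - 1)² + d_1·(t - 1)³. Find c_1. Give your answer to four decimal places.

1.9500

With σ_i denoting the second derivative at x_i, h_i = 2, 3, and Δ_i = (y_(i+1) − y_i)/h_i = -7/2, 3:
  2·σ_0 + 10·σ_1 + 3·σ_2 = 6(Δ_1 - Δ_0) = 39
Natural end conditions: σ_0 = σ_2 = 0.
Hence σ_0 = 0, σ_1 = 39/10, σ_2 = 0.
On [1, 4], with S_1(t) = a_1 + b_1·(t - 1) + c_1·(t - 1)² + d_1·(t - 1)³: c_1 = σ_1/2 = 39/20, d_1 = (σ_2 - σ_1)/(6h_1) = -13/60, b_1 = Δ_1 - h_1(2σ_1 + σ_2)/6 = -9/10.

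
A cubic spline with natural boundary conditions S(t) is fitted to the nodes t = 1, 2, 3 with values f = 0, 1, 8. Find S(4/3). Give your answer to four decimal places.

Write M_i for S''(x_i). With h_i = 1, 1 and divided differences Δ_i = 1, 7, the continuity of S' gives the tridiagonal system
  1·M_0 + 4·M_1 + 1·M_2 = 6(Δ_1 - Δ_0) = 36
Natural end conditions: M_0 = M_2 = 0.
Solving: M_0 = 0, M_1 = 9, M_2 = 0.
On [1, 2], S(t) = 0 - 1/2·(t - 1) + 0·(t - 1)² + 3/2·(t - 1)³.
With (t - 1) = 1/3: S(4/3) = -1/9.

-0.1111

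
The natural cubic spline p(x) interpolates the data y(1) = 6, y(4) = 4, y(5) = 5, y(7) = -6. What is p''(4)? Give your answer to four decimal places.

Write σ_i for p''(x_i). With h_i = 3, 1, 2 and divided differences Δ_i = -2/3, 1, -11/2, the continuity of p' gives the tridiagonal system
  3·σ_0 + 8·σ_1 + 1·σ_2 = 6(Δ_1 - Δ_0) = 10
  1·σ_1 + 6·σ_2 + 2·σ_3 = 6(Δ_2 - Δ_1) = -39
Natural end conditions: σ_0 = σ_3 = 0.
Forward elimination and back-substitution give σ_0 = 0, σ_1 = 99/47, σ_2 = -322/47, σ_3 = 0.

2.1064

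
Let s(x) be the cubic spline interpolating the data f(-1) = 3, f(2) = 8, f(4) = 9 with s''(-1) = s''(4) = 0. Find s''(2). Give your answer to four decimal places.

-0.7000

Let M_i = s''(x_i). Step sizes h_i = 3, 2; slopes of the chords Δ_i = (y_(i+1) - y_i)/h_i = 5/3, 1/2.
  3·M_0 + 10·M_1 + 2·M_2 = 6(Δ_1 - Δ_0) = -7
Natural end conditions: M_0 = M_2 = 0.
Solving: M_0 = 0, M_1 = -7/10, M_2 = 0.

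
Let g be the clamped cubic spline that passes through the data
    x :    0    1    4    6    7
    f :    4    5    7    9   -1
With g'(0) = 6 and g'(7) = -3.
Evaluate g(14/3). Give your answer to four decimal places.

Put M_i = g'' at the i-th knot. Here h = (1, 3, 2, 1) and Δ = (1, 2/3, 1, -10), so the interior equations h_(i-1)·M_(i-1) + 2(h_(i-1)+h_i)·M_i + h_i·M_(i+1) = 6(Δ_i − Δ_(i-1)) read
  1·M_0 + 8·M_1 + 3·M_2 = 6(Δ_1 - Δ_0) = -2
  3·M_1 + 10·M_2 + 2·M_3 = 6(Δ_2 - Δ_1) = 2
  2·M_2 + 6·M_3 + 1·M_4 = 6(Δ_3 - Δ_2) = -66
Clamped end conditions give two more equations: 2h_0·M_0 + h_0·M_1 = 6(Δ_0 - g'(0)) = -30 and h_3·M_3 + 2h_3·M_4 = 6(g'(7) - Δ_3) = 42.
Hence M_0 = -561/37, M_1 = 12/37, M_2 = 391/111, M_3 = -1898/111, M_4 = 3280/111.
On [4, 6], g(x) = 7 + 161/37·(x - 4) + 391/222·(x - 4)² - 763/444·(x - 4)³.
With (x - 4) = 2/3: g(14/3) = 30493/2997.

10.1745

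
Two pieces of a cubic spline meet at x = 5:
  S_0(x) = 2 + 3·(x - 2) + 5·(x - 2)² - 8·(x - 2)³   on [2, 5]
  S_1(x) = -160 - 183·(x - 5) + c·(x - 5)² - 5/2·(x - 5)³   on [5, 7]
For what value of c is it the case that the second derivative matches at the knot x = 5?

S_0''(x) = 10 - 48·(x - 2), so S_0''(5) = -134. On the right, S_1''(5) = 2c, so c = -67.

-67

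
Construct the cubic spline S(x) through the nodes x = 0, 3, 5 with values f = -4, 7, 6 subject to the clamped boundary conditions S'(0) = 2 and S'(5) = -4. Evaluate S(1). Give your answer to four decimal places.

-0.8259

Write M_i for S''(x_i). With h_i = 3, 2 and divided differences Δ_i = 11/3, -1/2, the continuity of S' gives the tridiagonal system
  3·M_0 + 10·M_1 + 2·M_2 = 6(Δ_1 - Δ_0) = -25
Clamped end conditions give two more equations: 2h_0·M_0 + h_0·M_1 = 6(Δ_0 - S'(0)) = 10 and h_1·M_1 + 2h_1·M_2 = 6(S'(5) - Δ_1) = -21.
Hence M_0 = 89/30, M_1 = -13/5, M_2 = -79/20.
On [0, 3], S(x) = -4 + 2·x + 89/60·x² - 167/540·x³.
With x = 1: S(1) = -223/270.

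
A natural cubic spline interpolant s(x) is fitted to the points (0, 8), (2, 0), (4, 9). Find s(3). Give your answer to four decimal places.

2.9063

Put σ_i = s'' at the i-th knot. Here h = (2, 2) and Δ = (-4, 9/2), so the interior equations h_(i-1)·σ_(i-1) + 2(h_(i-1)+h_i)·σ_i + h_i·σ_(i+1) = 6(Δ_i − Δ_(i-1)) read
  2·σ_0 + 8·σ_1 + 2·σ_2 = 6(Δ_1 - Δ_0) = 51
Natural end conditions: σ_0 = σ_2 = 0.
Hence σ_0 = 0, σ_1 = 51/8, σ_2 = 0.
On [2, 4], s(x) = 0 + 1/4·(x - 2) + 51/16·(x - 2)² - 17/32·(x - 2)³.
With (x - 2) = 1: s(3) = 93/32.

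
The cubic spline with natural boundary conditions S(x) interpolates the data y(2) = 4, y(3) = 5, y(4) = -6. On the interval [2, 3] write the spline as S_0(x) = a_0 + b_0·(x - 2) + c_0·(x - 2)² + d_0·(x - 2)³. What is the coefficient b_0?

4

Put M_i = S'' at the i-th knot. Here h = (1, 1) and Δ = (1, -11), so the interior equations h_(i-1)·M_(i-1) + 2(h_(i-1)+h_i)·M_i + h_i·M_(i+1) = 6(Δ_i − Δ_(i-1)) read
  1·M_0 + 4·M_1 + 1·M_2 = 6(Δ_1 - Δ_0) = -72
Natural end conditions: M_0 = M_2 = 0.
Solving the tridiagonal system: M_0 = 0, M_1 = -18, M_2 = 0.
On [2, 3], with S_0(x) = a_0 + b_0·(x - 2) + c_0·(x - 2)² + d_0·(x - 2)³: c_0 = M_0/2 = 0, d_0 = (M_1 - M_0)/(6h_0) = -3, b_0 = Δ_0 - h_0(2M_0 + M_1)/6 = 4.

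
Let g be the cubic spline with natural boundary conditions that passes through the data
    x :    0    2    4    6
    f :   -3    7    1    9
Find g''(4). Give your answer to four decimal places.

Write m_i for g''(x_i). With h_i = 2, 2, 2 and divided differences Δ_i = 5, -3, 4, the continuity of g' gives the tridiagonal system
  2·m_0 + 8·m_1 + 2·m_2 = 6(Δ_1 - Δ_0) = -48
  2·m_1 + 8·m_2 + 2·m_3 = 6(Δ_2 - Δ_1) = 42
Natural end conditions: m_0 = m_3 = 0.
Solving the tridiagonal system: m_0 = 0, m_1 = -39/5, m_2 = 36/5, m_3 = 0.

7.2000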